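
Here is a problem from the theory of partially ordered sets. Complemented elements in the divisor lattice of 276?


An element a is complemented if some b has a meet b = bottom, a join b = top.
a is complemented iff gcd(a, n/a)=1, i.e. a is a unitary divisor of 276.
Complemented elements: 1, 3, 4, 12, 23, 69, ... (2 more)
Count: 8


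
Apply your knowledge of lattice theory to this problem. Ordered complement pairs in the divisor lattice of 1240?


Complement pair (a,b): a meet b = bottom, a join b = top.
Here: gcd(a,b)=1 and lcm(a,b)=1240, i.e. a*b=1240 with a,b coprime.
Pairs found: (1,1240), (5,248), (8,155), (31,40), ... (4 more)
Total ordered pairs: 8


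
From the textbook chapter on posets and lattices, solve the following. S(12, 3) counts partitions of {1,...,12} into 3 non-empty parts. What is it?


S(n,k) = k*S(n-1,k) + S(n-1,k-1).
S(11,3) = 28501, S(11,2) = 1023
S(12,3) = 3*28501 + 1023 = 85503 + 1023
S(12,3) = 86526


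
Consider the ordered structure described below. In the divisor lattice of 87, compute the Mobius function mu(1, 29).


In a divisor lattice, mu(a,b) = mu(b/a) where mu is the classical Mobius function.
b/a = 29/1 = 29
Prime factorization of 29: primes [29]
29 is squarefree with 1 prime factor(s), so mu(29) = (-1)^1 = -1


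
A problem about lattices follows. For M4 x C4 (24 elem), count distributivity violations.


Distributive law: a ^ (b v c) = (a ^ b) v (a ^ c).
Check all 24^3 = 13824 ordered triples (a,b,c).
  e.g. a=(a1,0), b=(a2,0), c=(a3,0): lhs=(a1,0) != rhs=(0,0)
  e.g. a=(a1,0), b=(a2,0), c=(a3,1): lhs=(a1,0) != rhs=(0,0)
Total violating triples: 1536


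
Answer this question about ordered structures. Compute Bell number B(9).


B(n) = number of set partitions of an n-element set.
B(n) satisfies the recurrence: B(n+1) = sum_k C(n,k)*B(k).
B(9) = 21147


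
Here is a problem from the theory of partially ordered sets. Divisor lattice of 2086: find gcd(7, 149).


In a divisor lattice, meet = gcd (greatest common divisor).
By Euclidean algorithm or factoring: gcd(7,149) = 1


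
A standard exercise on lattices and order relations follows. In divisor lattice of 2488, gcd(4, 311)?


Meet=gcd.
gcd(4,311)=1


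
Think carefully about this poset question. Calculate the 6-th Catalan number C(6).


C(n) = C(2n, n) / (n+1).
C(12, 6) = 924
C(6) = 924 / 7 = 132


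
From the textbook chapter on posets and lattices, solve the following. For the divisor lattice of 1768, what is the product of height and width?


Height = length of longest chain minus 1; width = size of largest antichain.
A maximum chain: 1 | 17 | 221 | 442 | 884 | 1768  (height 5).
A maximum antichain: {4, 26, 34, 221}  (width 4).
Product = 5 * 4 = 20


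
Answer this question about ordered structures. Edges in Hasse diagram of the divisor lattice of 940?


A cover relation a -< b holds when a < b with no c strictly between.
Cover relations:
  1 -< 2
  1 -< 5
  1 -< 47
  2 -< 4
  2 -< 10
  2 -< 94
  4 -< 20
  4 -< 188
  ...12 more
Total: 20


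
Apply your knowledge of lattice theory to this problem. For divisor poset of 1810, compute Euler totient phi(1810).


phi(n) = n * prod_{p|n} (1 - 1/p).
Prime divisors of 1810: [2, 5, 181]
phi(1810) = 1810 * (1 - 1/2) * (1 - 1/5) * (1 - 1/181)
phi(1810) = 720


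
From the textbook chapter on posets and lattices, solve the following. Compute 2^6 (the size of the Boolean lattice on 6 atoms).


Power set = 2^n.
2^6 = 64


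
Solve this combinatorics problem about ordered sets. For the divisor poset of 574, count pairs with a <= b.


The order relation is {(a,b) : a <= b}, reflexive so it includes (a,a).
Examples: (1,1), (1,14), (1,2), (1,287), (1,41), ...
Total ordered pairs: 27


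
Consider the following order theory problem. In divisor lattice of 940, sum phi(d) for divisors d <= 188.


Divisors of 940 up to 188: [1, 2, 4, 5, 10, 20, 47, 94, 188]
phi values: [1, 1, 2, 4, 4, 8, 46, 46, 92]
Sum = 204


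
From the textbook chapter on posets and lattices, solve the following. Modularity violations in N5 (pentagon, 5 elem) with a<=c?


Modular law: if a <= c then a v (b ^ c) = (a v b) ^ c.
Check all triples (a,b,c) with a <= c among 5 elements.
  e.g. a=a, b=c, c=b: lhs=a != rhs=b
Total violating triples: 1


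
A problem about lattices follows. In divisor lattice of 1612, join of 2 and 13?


In a divisor lattice, join = lcm (least common multiple).
gcd(2,13) = 1
lcm(2,13) = 2*13/gcd = 26/1 = 26


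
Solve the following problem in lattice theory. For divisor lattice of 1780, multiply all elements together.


Divisors of 1780: [1, 2, 4, 5, 10, 20, 89, 178, 356, 445, 890, 1780]
Product = n^(d(n)/2) = 1780^(12/2)
Product = 31806802621504000000


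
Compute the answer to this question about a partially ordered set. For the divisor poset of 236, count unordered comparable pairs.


A comparable pair {a,b} has a < b or b < a in the order.
Count unordered pairs where one element is strictly below the other.
Examples: {1,2}, {1,4}, {1,59}, {1,118}, ...
Total comparable pairs: 12


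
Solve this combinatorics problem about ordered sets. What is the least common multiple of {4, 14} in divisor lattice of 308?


In a divisor lattice, join = lcm (least common multiple).
Compute lcm iteratively: start with first element, then lcm(current, next).
Elements: [4, 14]
lcm(4,14) = 28
Final lcm = 28


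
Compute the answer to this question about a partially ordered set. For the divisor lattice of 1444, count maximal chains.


A maximal chain goes from the minimum element to a maximal element via cover relations.
Counting all min-to-max paths in the cover graph.
Total maximal chains: 6


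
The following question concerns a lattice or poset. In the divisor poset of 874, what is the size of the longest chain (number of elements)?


A chain is a totally ordered subset; we count the number of elements in a maximum chain.
Compute, for each element x, the size of the longest chain ending at x:
  1: 1
  2: 2
  19: 2
  23: 2
  38: 3
  46: 3
  ...
A maximum chain: 1 < 2 < 38 < 874
Number of elements in the longest chain: 4


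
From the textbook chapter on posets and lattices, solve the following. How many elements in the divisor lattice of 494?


Divisors of 494: [1, 2, 13, 19, 26, 38, 247, 494]
Count: 8


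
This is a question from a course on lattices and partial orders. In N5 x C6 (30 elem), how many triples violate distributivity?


Distributive law: a ^ (b v c) = (a ^ b) v (a ^ c).
Check all 30^3 = 27000 ordered triples (a,b,c).
  e.g. a=(b,0), b=(a,0), c=(c,0): lhs=(b,0) != rhs=(a,0)
  e.g. a=(b,0), b=(a,0), c=(c,1): lhs=(b,0) != rhs=(a,0)
Total violating triples: 432


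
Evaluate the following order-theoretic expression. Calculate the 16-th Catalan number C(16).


C(n) = C(2n, n) / (n+1).
C(32, 16) = 601080390
C(16) = 601080390 / 17 = 35357670


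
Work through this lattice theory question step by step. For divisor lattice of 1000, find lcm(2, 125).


In a divisor lattice, join = lcm (least common multiple).
Compute lcm iteratively: start with first element, then lcm(current, next).
Elements: [2, 125]
lcm(2,125) = 250
Final lcm = 250


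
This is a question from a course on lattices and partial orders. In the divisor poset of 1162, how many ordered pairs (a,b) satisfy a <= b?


The order relation is {(a,b) : a <= b}, reflexive so it includes (a,a).
Examples: (1,1), (1,1162), (1,14), (1,166), (1,2), ...
Total ordered pairs: 27


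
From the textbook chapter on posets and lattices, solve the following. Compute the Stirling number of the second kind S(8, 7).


S(n,k) = k*S(n-1,k) + S(n-1,k-1).
S(7,7) = 1, S(7,6) = 21
S(8,7) = 7*1 + 21 = 7 + 21
S(8,7) = 28


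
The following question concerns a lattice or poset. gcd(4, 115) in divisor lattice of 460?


Meet=gcd.
gcd(4,115)=1


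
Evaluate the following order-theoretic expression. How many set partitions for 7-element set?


B(n) = number of set partitions of an n-element set.
B(n) satisfies the recurrence: B(n+1) = sum_k C(n,k)*B(k).
B(7) = 877


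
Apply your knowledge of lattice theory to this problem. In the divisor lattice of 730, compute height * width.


Height = length of longest chain minus 1; width = size of largest antichain.
A maximum chain: 1 | 73 | 365 | 730  (height 3).
A maximum antichain: {2, 5, 73}  (width 3).
Product = 3 * 3 = 9


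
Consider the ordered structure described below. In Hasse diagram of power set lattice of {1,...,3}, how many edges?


A cover relation a -< b holds when a < b with no c strictly between.
Cover relations:
  {} -< {1}
  {} -< {2}
  {} -< {3}
  {1} -< {1,2}
  {1} -< {1,3}
  {2} -< {1,2}
  {2} -< {2,3}
  {3} -< {1,3}
  ...4 more
Total: 12


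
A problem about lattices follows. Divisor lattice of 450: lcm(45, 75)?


Join=lcm.
gcd(45,75)=15
lcm=225


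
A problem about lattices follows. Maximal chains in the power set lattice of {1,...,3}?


A maximal chain goes from the minimum element to a maximal element via cover relations.
Counting all min-to-max paths in the cover graph.
Total maximal chains: 6


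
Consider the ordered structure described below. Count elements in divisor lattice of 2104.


Divisors of 2104: [1, 2, 4, 8, 263, 526, 1052, 2104]
Count: 8


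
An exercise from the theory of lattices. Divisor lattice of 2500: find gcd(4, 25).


In a divisor lattice, meet = gcd (greatest common divisor).
By Euclidean algorithm or factoring: gcd(4,25) = 1


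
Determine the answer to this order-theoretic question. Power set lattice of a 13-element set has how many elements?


Power set = 2^n.
2^13 = 8192


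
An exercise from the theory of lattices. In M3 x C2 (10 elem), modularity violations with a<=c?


Modular law: if a <= c then a v (b ^ c) = (a v b) ^ c.
Check all triples (a,b,c) with a <= c among 10 elements.
This lattice is modular (diamonds M_m and their chain-products are modular).
Total violating triples: 0


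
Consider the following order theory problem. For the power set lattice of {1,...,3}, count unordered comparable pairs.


A comparable pair {a,b} has a < b or b < a in the order.
Count unordered pairs where one element is strictly below the other.
Examples: {{},{1}}, {{},{2}}, {{},{3}}, {{},{1,2}}, ...
Total comparable pairs: 19


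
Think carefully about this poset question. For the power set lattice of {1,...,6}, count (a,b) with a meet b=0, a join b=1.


Complement pair (a,b): a meet b = bottom, a join b = top.
Here: A intersect B = {} and A union B = {1,...,6}.
Pairs found: ({},{1,2,3,4,5,6}), ({1},{2,3,4,5,6}), ({2},{1,3,4,5,6}), ({3},{1,2,4,5,6}), ... (60 more)
Total ordered pairs: 64


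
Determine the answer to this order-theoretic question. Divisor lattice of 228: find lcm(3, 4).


In a divisor lattice, join = lcm (least common multiple).
gcd(3,4) = 1
lcm(3,4) = 3*4/gcd = 12/1 = 12


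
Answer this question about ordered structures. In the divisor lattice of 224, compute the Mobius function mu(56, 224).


In a divisor lattice, mu(a,b) = mu(b/a) where mu is the classical Mobius function.
b/a = 224/56 = 4
Prime factorization of 4: primes [2]
4 is not squarefree, so mu(4) = 0


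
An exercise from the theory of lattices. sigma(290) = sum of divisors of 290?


sigma(n) = sum of divisors.
Divisors of 290: [1, 2, 5, 10, 29, 58, 145, 290]
Sum = 540


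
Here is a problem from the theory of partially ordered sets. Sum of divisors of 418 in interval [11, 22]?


Interval [11,22] in divisors of 418: [11, 22]
Sum = 33


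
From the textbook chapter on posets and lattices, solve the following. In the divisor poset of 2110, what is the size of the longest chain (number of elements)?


A chain is a totally ordered subset; we count the number of elements in a maximum chain.
Compute, for each element x, the size of the longest chain ending at x:
  1: 1
  2: 2
  5: 2
  211: 2
  10: 3
  422: 3
  ...
A maximum chain: 1 < 2 < 10 < 2110
Number of elements in the longest chain: 4


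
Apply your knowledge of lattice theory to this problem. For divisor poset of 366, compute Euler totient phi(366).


phi(n) = n * prod_{p|n} (1 - 1/p).
Prime divisors of 366: [2, 3, 61]
phi(366) = 366 * (1 - 1/2) * (1 - 1/3) * (1 - 1/61)
phi(366) = 120


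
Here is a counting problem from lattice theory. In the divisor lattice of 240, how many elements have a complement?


An element a is complemented if some b has a meet b = bottom, a join b = top.
a is complemented iff gcd(a, n/a)=1, i.e. a is a unitary divisor of 240.
Complemented elements: 1, 3, 5, 15, 16, 48, ... (2 more)
Count: 8


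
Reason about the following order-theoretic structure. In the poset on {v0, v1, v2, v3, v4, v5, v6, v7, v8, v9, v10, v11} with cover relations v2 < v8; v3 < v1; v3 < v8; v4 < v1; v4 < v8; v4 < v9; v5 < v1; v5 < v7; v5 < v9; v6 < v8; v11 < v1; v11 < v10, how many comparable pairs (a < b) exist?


A comparable pair {a,b} has a < b or b < a in the order.
Count unordered pairs where one element is strictly below the other.
Examples: {v1,v3}, {v1,v4}, {v1,v5}, {v1,v11}, ...
Total comparable pairs: 12


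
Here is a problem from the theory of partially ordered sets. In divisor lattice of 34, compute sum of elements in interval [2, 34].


Interval [2,34] in divisors of 34: [2, 34]
Sum = 36


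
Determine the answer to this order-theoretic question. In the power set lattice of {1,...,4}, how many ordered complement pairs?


Complement pair (a,b): a meet b = bottom, a join b = top.
Here: A intersect B = {} and A union B = {1,...,4}.
Pairs found: ({},{1,2,3,4}), ({1},{2,3,4}), ({2},{1,3,4}), ({3},{1,2,4}), ... (12 more)
Total ordered pairs: 16


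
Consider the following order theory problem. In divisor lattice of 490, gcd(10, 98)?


Meet=gcd.
gcd(10,98)=2


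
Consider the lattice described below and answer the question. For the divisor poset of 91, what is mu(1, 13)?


In a divisor lattice, mu(a,b) = mu(b/a) where mu is the classical Mobius function.
b/a = 13/1 = 13
Prime factorization of 13: primes [13]
13 is squarefree with 1 prime factor(s), so mu(13) = (-1)^1 = -1


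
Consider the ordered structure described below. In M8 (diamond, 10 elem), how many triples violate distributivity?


Distributive law: a ^ (b v c) = (a ^ b) v (a ^ c).
Check all 10^3 = 1000 ordered triples (a,b,c).
  e.g. a=a1, b=a2, c=a3: lhs=a1 != rhs=0
  e.g. a=a1, b=a2, c=a4: lhs=a1 != rhs=0
Total violating triples: 336


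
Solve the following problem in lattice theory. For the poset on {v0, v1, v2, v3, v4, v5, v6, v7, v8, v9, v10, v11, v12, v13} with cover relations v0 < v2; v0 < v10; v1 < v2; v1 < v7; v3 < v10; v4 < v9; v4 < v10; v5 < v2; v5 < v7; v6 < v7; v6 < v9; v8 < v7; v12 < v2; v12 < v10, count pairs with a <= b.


The order relation is {(a,b) : a <= b}, reflexive so it includes (a,a).
Examples: (v0,v0), (v0,v10), (v0,v2), (v1,v1), (v1,v2), ...
Total ordered pairs: 28


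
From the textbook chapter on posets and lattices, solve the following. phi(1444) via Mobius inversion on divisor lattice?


phi(n) = n * prod_{p|n} (1 - 1/p).
Prime divisors of 1444: [2, 19]
phi(1444) = 1444 * (1 - 1/2) * (1 - 1/19)
phi(1444) = 684


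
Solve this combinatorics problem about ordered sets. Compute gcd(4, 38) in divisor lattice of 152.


In a divisor lattice, meet = gcd (greatest common divisor).
By Euclidean algorithm or factoring: gcd(4,38) = 2


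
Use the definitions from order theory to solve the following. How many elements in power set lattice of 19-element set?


Power set = 2^n.
2^19 = 524288


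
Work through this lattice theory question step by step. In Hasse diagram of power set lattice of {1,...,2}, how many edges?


A cover relation a -< b holds when a < b with no c strictly between.
Cover relations:
  {} -< {1}
  {} -< {2}
  {1} -< {1,2}
  {2} -< {1,2}
Total: 4


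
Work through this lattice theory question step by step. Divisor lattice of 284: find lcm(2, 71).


In a divisor lattice, join = lcm (least common multiple).
gcd(2,71) = 1
lcm(2,71) = 2*71/gcd = 142/1 = 142


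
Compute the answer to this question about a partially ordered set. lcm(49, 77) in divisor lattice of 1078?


Join=lcm.
gcd(49,77)=7
lcm=539


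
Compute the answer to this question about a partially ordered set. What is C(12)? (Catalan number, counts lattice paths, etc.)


C(n) = C(2n, n) / (n+1).
C(24, 12) = 2704156
C(12) = 2704156 / 13 = 208012


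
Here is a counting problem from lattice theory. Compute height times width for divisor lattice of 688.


Height = length of longest chain minus 1; width = size of largest antichain.
A maximum chain: 1 | 43 | 86 | 172 | 344 | 688  (height 5).
A maximum antichain: {2, 43}  (width 2).
Product = 5 * 2 = 10


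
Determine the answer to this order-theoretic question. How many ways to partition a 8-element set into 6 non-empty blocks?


S(n,k) = k*S(n-1,k) + S(n-1,k-1).
S(7,6) = 21, S(7,5) = 140
S(8,6) = 6*21 + 140 = 126 + 140
S(8,6) = 266


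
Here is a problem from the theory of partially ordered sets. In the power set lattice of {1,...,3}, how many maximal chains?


A maximal chain goes from the minimum element to a maximal element via cover relations.
Counting all min-to-max paths in the cover graph.
Total maximal chains: 6


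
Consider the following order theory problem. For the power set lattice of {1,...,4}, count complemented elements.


An element a is complemented if some b has a meet b = bottom, a join b = top.
every subset A has complement S\A, so all elements are complemented.
Complemented elements: {}, {1}, {2}, {3}, {4}, {1,2}, ... (10 more)
Count: 16


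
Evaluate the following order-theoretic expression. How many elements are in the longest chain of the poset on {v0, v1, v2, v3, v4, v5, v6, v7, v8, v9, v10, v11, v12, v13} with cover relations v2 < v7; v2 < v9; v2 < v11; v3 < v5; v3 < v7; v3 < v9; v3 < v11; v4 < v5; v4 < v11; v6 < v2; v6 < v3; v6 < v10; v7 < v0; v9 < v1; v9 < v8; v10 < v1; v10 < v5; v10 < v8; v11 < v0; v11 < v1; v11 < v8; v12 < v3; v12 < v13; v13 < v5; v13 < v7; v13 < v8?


A chain is a totally ordered subset; we count the number of elements in a maximum chain.
Compute, for each element x, the size of the longest chain ending at x:
  v4: 1
  v6: 1
  v12: 1
  v2: 2
  v10: 2
  v13: 2
  ...
A maximum chain: v6 < v2 < v7 < v0
Number of elements in the longest chain: 4


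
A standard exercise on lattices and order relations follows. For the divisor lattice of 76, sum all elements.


sigma(n) = sum of divisors.
Divisors of 76: [1, 2, 4, 19, 38, 76]
Sum = 140


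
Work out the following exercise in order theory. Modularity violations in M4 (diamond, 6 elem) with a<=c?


Modular law: if a <= c then a v (b ^ c) = (a v b) ^ c.
Check all triples (a,b,c) with a <= c among 6 elements.
This lattice is modular (diamonds M_m and their chain-products are modular).
Total violating triples: 0


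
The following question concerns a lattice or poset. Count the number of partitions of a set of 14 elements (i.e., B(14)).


B(n) = number of set partitions of an n-element set.
B(n) satisfies the recurrence: B(n+1) = sum_k C(n,k)*B(k).
B(14) = 190899322


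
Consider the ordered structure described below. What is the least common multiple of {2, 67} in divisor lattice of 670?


In a divisor lattice, join = lcm (least common multiple).
Compute lcm iteratively: start with first element, then lcm(current, next).
Elements: [2, 67]
lcm(2,67) = 134
Final lcm = 134


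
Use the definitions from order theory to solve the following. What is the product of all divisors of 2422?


Divisors of 2422: [1, 2, 7, 14, 173, 346, 1211, 2422]
Product = n^(d(n)/2) = 2422^(8/2)
Product = 34410941495056


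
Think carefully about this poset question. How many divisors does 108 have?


Divisors of 108: [1, 2, 3, 4, 6, 9, 12, 18, 27, 36, 54, 108]
Count: 12


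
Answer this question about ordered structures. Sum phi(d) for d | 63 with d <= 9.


Divisors of 63 up to 9: [1, 3, 7, 9]
phi values: [1, 2, 6, 6]
Sum = 15


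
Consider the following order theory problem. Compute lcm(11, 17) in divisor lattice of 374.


In a divisor lattice, join = lcm (least common multiple).
gcd(11,17) = 1
lcm(11,17) = 11*17/gcd = 187/1 = 187


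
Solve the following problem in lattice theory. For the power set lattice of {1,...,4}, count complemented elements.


An element a is complemented if some b has a meet b = bottom, a join b = top.
every subset A has complement S\A, so all elements are complemented.
Complemented elements: {}, {1}, {2}, {3}, {4}, {1,2}, ... (10 more)
Count: 16


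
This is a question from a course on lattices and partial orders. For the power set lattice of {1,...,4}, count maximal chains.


A maximal chain goes from the minimum element to a maximal element via cover relations.
Counting all min-to-max paths in the cover graph.
Total maximal chains: 24


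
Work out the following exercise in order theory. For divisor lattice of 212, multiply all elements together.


Divisors of 212: [1, 2, 4, 53, 106, 212]
Product = n^(d(n)/2) = 212^(6/2)
Product = 9528128


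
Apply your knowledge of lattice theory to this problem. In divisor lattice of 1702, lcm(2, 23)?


Join=lcm.
gcd(2,23)=1
lcm=46


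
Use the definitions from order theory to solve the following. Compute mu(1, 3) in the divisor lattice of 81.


In a divisor lattice, mu(a,b) = mu(b/a) where mu is the classical Mobius function.
b/a = 3/1 = 3
Prime factorization of 3: primes [3]
3 is squarefree with 1 prime factor(s), so mu(3) = (-1)^1 = -1


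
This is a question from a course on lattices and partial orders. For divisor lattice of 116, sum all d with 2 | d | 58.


Interval [2,58] in divisors of 116: [2, 58]
Sum = 60


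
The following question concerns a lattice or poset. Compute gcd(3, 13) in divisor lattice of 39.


In a divisor lattice, meet = gcd (greatest common divisor).
By Euclidean algorithm or factoring: gcd(3,13) = 1


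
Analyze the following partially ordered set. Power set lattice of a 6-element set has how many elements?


Power set = 2^n.
2^6 = 64


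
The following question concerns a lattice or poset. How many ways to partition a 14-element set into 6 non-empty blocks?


S(n,k) = k*S(n-1,k) + S(n-1,k-1).
S(13,6) = 9321312, S(13,5) = 7508501
S(14,6) = 6*9321312 + 7508501 = 55927872 + 7508501
S(14,6) = 63436373


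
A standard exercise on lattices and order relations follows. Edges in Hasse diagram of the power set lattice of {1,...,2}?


A cover relation a -< b holds when a < b with no c strictly between.
Cover relations:
  {} -< {1}
  {} -< {2}
  {1} -< {1,2}
  {2} -< {1,2}
Total: 4


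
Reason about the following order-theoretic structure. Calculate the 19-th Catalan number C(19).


C(n) = C(2n, n) / (n+1).
C(38, 19) = 35345263800
C(19) = 35345263800 / 20 = 1767263190


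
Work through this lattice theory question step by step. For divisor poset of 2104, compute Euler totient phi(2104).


phi(n) = n * prod_{p|n} (1 - 1/p).
Prime divisors of 2104: [2, 263]
phi(2104) = 2104 * (1 - 1/2) * (1 - 1/263)
phi(2104) = 1048


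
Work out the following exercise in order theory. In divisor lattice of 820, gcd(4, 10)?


Meet=gcd.
gcd(4,10)=2


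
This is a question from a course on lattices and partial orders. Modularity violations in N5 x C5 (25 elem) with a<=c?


Modular law: if a <= c then a v (b ^ c) = (a v b) ^ c.
Check all triples (a,b,c) with a <= c among 25 elements.
  e.g. a=(a,0), b=(c,0), c=(b,0): lhs=(a,0) != rhs=(b,0)
  e.g. a=(a,0), b=(c,1), c=(b,0): lhs=(a,0) != rhs=(b,0)
Total violating triples: 75


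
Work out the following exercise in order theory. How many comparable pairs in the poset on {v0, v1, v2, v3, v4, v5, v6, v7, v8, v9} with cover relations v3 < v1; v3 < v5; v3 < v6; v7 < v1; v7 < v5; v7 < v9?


A comparable pair {a,b} has a < b or b < a in the order.
Count unordered pairs where one element is strictly below the other.
Examples: {v1,v3}, {v1,v7}, {v3,v5}, {v3,v6}, ...
Total comparable pairs: 6


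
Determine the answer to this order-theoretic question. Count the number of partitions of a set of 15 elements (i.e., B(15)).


B(n) = number of set partitions of an n-element set.
B(n) satisfies the recurrence: B(n+1) = sum_k C(n,k)*B(k).
B(15) = 1382958545


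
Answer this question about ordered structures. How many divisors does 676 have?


Divisors of 676: [1, 2, 4, 13, 26, 52, 169, 338, 676]
Count: 9


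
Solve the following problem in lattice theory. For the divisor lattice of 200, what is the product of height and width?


Height = length of longest chain minus 1; width = size of largest antichain.
A maximum chain: 1 | 5 | 25 | 50 | 100 | 200  (height 5).
A maximum antichain: {4, 10, 25}  (width 3).
Product = 5 * 3 = 15


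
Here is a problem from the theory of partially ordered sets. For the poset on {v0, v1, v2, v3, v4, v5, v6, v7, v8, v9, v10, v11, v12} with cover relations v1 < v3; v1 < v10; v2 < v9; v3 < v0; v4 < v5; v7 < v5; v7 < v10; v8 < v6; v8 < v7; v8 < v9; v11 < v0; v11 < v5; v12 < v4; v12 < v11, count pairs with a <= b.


The order relation is {(a,b) : a <= b}, reflexive so it includes (a,a).
Examples: (v0,v0), (v1,v0), (v1,v1), (v1,v10), (v1,v3), ...
Total ordered pairs: 32


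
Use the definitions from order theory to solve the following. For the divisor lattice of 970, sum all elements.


sigma(n) = sum of divisors.
Divisors of 970: [1, 2, 5, 10, 97, 194, 485, 970]
Sum = 1764


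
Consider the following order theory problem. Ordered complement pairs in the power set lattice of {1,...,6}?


Complement pair (a,b): a meet b = bottom, a join b = top.
Here: A intersect B = {} and A union B = {1,...,6}.
Pairs found: ({},{1,2,3,4,5,6}), ({1},{2,3,4,5,6}), ({2},{1,3,4,5,6}), ({3},{1,2,4,5,6}), ... (60 more)
Total ordered pairs: 64


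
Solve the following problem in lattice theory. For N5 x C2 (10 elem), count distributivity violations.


Distributive law: a ^ (b v c) = (a ^ b) v (a ^ c).
Check all 10^3 = 1000 ordered triples (a,b,c).
  e.g. a=(b,0), b=(a,0), c=(c,0): lhs=(b,0) != rhs=(a,0)
  e.g. a=(b,0), b=(a,0), c=(c,1): lhs=(b,0) != rhs=(a,0)
Total violating triples: 16


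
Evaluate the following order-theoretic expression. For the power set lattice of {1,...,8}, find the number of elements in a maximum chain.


A chain is a totally ordered subset; we count the number of elements in a maximum chain.
Compute, for each element x, the size of the longest chain ending at x:
  {}: 1
  {1}: 2
  {2}: 2
  {3}: 2
  {4}: 2
  {5}: 2
  ...
A maximum chain: {} < {1} < {1,2} < {1,2,3} < {1,2,3,4} < {1,2,3,4,5} < {1,2,3,4,5,6} < {1,2,3,4,5,6,7} < {1,2,3,4,5,6,7,8}
Number of elements in the longest chain: 9


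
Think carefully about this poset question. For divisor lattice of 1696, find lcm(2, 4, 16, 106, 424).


In a divisor lattice, join = lcm (least common multiple).
Compute lcm iteratively: start with first element, then lcm(current, next).
Elements: [2, 4, 16, 106, 424]
lcm(2,4) = 4
lcm(4,16) = 16
lcm(16,106) = 848
lcm(848,424) = 848
Final lcm = 848


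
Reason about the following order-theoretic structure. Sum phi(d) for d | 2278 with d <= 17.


Divisors of 2278 up to 17: [1, 2, 17]
phi values: [1, 1, 16]
Sum = 18


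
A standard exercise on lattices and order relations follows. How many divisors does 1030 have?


Divisors of 1030: [1, 2, 5, 10, 103, 206, 515, 1030]
Count: 8


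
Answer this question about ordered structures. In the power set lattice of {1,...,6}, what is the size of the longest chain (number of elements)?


A chain is a totally ordered subset; we count the number of elements in a maximum chain.
Compute, for each element x, the size of the longest chain ending at x:
  {}: 1
  {1}: 2
  {2}: 2
  {3}: 2
  {4}: 2
  {5}: 2
  ...
A maximum chain: {} < {1} < {1,2} < {1,2,3} < {1,2,3,4} < {1,2,3,4,5} < {1,2,3,4,5,6}
Number of elements in the longest chain: 7


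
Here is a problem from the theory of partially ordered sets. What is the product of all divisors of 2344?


Divisors of 2344: [1, 2, 4, 8, 293, 586, 1172, 2344]
Product = n^(d(n)/2) = 2344^(8/2)
Product = 30187728080896


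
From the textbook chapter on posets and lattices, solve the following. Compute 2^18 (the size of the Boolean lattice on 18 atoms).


Power set = 2^n.
2^18 = 262144


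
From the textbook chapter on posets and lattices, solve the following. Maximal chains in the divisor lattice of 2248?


A maximal chain goes from the minimum element to a maximal element via cover relations.
Counting all min-to-max paths in the cover graph.
Total maximal chains: 4


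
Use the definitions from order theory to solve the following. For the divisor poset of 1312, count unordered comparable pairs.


A comparable pair {a,b} has a < b or b < a in the order.
Count unordered pairs where one element is strictly below the other.
Examples: {1,2}, {1,4}, {1,8}, {1,16}, ...
Total comparable pairs: 51


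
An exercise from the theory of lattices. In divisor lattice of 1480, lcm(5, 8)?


Join=lcm.
gcd(5,8)=1
lcm=40


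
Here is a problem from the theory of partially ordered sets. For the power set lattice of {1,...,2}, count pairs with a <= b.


The order relation is {(a,b) : a <= b}, reflexive so it includes (a,a).
Examples: ({},{}), ({},{1,2}), ({},{1}), ({},{2}), ({1,2},{1,2}), ...
Total ordered pairs: 9


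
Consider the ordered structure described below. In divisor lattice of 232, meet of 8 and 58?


In a divisor lattice, meet = gcd (greatest common divisor).
By Euclidean algorithm or factoring: gcd(8,58) = 2


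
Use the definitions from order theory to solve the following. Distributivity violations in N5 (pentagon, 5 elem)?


Distributive law: a ^ (b v c) = (a ^ b) v (a ^ c).
Check all 5^3 = 125 ordered triples (a,b,c).
  e.g. a=b, b=a, c=c: lhs=b != rhs=a
  e.g. a=b, b=c, c=a: lhs=b != rhs=a
Total violating triples: 2


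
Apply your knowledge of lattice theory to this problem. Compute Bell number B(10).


B(n) = number of set partitions of an n-element set.
B(n) satisfies the recurrence: B(n+1) = sum_k C(n,k)*B(k).
B(10) = 115975


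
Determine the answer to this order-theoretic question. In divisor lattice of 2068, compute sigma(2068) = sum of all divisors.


sigma(n) = sum of divisors.
Divisors of 2068: [1, 2, 4, 11, 22, 44, 47, 94, 188, 517, 1034, 2068]
Sum = 4032


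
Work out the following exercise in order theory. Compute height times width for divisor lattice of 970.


Height = length of longest chain minus 1; width = size of largest antichain.
A maximum chain: 1 | 97 | 485 | 970  (height 3).
A maximum antichain: {2, 5, 97}  (width 3).
Product = 3 * 3 = 9


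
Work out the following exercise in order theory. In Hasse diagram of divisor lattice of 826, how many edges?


A cover relation a -< b holds when a < b with no c strictly between.
Cover relations:
  1 -< 2
  1 -< 7
  1 -< 59
  2 -< 14
  2 -< 118
  7 -< 14
  7 -< 413
  14 -< 826
  ...4 more
Total: 12


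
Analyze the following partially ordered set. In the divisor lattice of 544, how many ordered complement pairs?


Complement pair (a,b): a meet b = bottom, a join b = top.
Here: gcd(a,b)=1 and lcm(a,b)=544, i.e. a*b=544 with a,b coprime.
Pairs found: (1,544), (17,32), (32,17), (544,1)
Total ordered pairs: 4


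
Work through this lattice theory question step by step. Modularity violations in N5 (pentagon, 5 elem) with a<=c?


Modular law: if a <= c then a v (b ^ c) = (a v b) ^ c.
Check all triples (a,b,c) with a <= c among 5 elements.
  e.g. a=a, b=c, c=b: lhs=a != rhs=b
Total violating triples: 1


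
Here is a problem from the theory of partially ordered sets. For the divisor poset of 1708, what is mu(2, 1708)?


In a divisor lattice, mu(a,b) = mu(b/a) where mu is the classical Mobius function.
b/a = 1708/2 = 854
Prime factorization of 854: primes [2, 7, 61]
854 is squarefree with 3 prime factor(s), so mu(854) = (-1)^3 = -1


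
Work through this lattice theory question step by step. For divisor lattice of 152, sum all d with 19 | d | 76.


Interval [19,76] in divisors of 152: [19, 38, 76]
Sum = 133


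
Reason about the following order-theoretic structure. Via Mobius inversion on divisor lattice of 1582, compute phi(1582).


phi(n) = n * prod_{p|n} (1 - 1/p).
Prime divisors of 1582: [2, 7, 113]
phi(1582) = 1582 * (1 - 1/2) * (1 - 1/7) * (1 - 1/113)
phi(1582) = 672


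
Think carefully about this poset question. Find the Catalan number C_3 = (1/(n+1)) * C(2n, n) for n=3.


C(n) = C(2n, n) / (n+1).
C(6, 3) = 20
C(3) = 20 / 4 = 5


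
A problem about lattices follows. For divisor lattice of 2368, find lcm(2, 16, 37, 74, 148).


In a divisor lattice, join = lcm (least common multiple).
Compute lcm iteratively: start with first element, then lcm(current, next).
Elements: [2, 16, 37, 74, 148]
lcm(2,16) = 16
lcm(16,37) = 592
lcm(592,74) = 592
lcm(592,148) = 592
Final lcm = 592


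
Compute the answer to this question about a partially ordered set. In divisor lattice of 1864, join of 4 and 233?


In a divisor lattice, join = lcm (least common multiple).
gcd(4,233) = 1
lcm(4,233) = 4*233/gcd = 932/1 = 932


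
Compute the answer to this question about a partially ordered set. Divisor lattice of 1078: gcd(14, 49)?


Meet=gcd.
gcd(14,49)=7


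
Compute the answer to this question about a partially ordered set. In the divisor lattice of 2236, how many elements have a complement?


An element a is complemented if some b has a meet b = bottom, a join b = top.
a is complemented iff gcd(a, n/a)=1, i.e. a is a unitary divisor of 2236.
Complemented elements: 1, 4, 13, 43, 52, 172, ... (2 more)
Count: 8


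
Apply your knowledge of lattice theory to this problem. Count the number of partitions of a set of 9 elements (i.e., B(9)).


B(n) = number of set partitions of an n-element set.
B(n) satisfies the recurrence: B(n+1) = sum_k C(n,k)*B(k).
B(9) = 21147


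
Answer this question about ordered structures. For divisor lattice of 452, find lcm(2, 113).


In a divisor lattice, join = lcm (least common multiple).
Compute lcm iteratively: start with first element, then lcm(current, next).
Elements: [2, 113]
lcm(2,113) = 226
Final lcm = 226


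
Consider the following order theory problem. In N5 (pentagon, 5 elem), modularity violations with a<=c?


Modular law: if a <= c then a v (b ^ c) = (a v b) ^ c.
Check all triples (a,b,c) with a <= c among 5 elements.
  e.g. a=a, b=c, c=b: lhs=a != rhs=b
Total violating triples: 1


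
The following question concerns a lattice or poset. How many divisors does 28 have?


Divisors of 28: [1, 2, 4, 7, 14, 28]
Count: 6


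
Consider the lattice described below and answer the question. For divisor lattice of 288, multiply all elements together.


Divisors of 288: [1, 2, 3, 4, 6, 8, 9, 12, 16, 18, 24, 32, 36, 48, 72, 96, 144, 288]
Product = n^(d(n)/2) = 288^(18/2)
Product = 13631146639813244878848


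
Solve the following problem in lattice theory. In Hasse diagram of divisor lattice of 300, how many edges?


A cover relation a -< b holds when a < b with no c strictly between.
Cover relations:
  1 -< 2
  1 -< 3
  1 -< 5
  2 -< 4
  2 -< 6
  2 -< 10
  3 -< 6
  3 -< 15
  ...25 more
Total: 33


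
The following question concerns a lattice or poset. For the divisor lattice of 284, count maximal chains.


A maximal chain goes from the minimum element to a maximal element via cover relations.
Counting all min-to-max paths in the cover graph.
Total maximal chains: 3


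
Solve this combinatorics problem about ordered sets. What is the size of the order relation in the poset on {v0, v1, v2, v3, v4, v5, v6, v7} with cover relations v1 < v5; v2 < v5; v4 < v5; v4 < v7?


The order relation is {(a,b) : a <= b}, reflexive so it includes (a,a).
Examples: (v0,v0), (v1,v1), (v1,v5), (v2,v2), (v2,v5), ...
Total ordered pairs: 12


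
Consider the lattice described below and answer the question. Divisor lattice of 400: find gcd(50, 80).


In a divisor lattice, meet = gcd (greatest common divisor).
By Euclidean algorithm or factoring: gcd(50,80) = 10


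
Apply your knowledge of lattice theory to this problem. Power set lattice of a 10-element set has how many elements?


Power set = 2^n.
2^10 = 1024


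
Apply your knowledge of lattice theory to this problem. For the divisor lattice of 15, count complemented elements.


An element a is complemented if some b has a meet b = bottom, a join b = top.
a is complemented iff gcd(a, n/a)=1, i.e. a is a unitary divisor of 15.
Complemented elements: 1, 3, 5, 15
Count: 4


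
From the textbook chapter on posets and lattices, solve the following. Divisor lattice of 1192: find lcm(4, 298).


In a divisor lattice, join = lcm (least common multiple).
gcd(4,298) = 2
lcm(4,298) = 4*298/gcd = 1192/2 = 596


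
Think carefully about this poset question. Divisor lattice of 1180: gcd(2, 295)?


Meet=gcd.
gcd(2,295)=1


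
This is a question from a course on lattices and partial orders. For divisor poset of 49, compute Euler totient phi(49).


phi(n) = n * prod_{p|n} (1 - 1/p).
Prime divisors of 49: [7]
phi(49) = 49 * (1 - 1/7)
phi(49) = 42


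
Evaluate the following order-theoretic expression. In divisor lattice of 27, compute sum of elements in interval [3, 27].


Interval [3,27] in divisors of 27: [3, 9, 27]
Sum = 39


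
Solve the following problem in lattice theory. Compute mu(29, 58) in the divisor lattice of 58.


In a divisor lattice, mu(a,b) = mu(b/a) where mu is the classical Mobius function.
b/a = 58/29 = 2
Prime factorization of 2: primes [2]
2 is squarefree with 1 prime factor(s), so mu(2) = (-1)^1 = -1


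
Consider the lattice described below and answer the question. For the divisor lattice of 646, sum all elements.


sigma(n) = sum of divisors.
Divisors of 646: [1, 2, 17, 19, 34, 38, 323, 646]
Sum = 1080


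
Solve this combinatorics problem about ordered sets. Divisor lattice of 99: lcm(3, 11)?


Join=lcm.
gcd(3,11)=1
lcm=33


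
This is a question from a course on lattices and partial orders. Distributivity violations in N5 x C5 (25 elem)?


Distributive law: a ^ (b v c) = (a ^ b) v (a ^ c).
Check all 25^3 = 15625 ordered triples (a,b,c).
  e.g. a=(b,0), b=(a,0), c=(c,0): lhs=(b,0) != rhs=(a,0)
  e.g. a=(b,0), b=(a,0), c=(c,1): lhs=(b,0) != rhs=(a,0)
Total violating triples: 250


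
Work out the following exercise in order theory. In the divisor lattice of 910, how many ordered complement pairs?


Complement pair (a,b): a meet b = bottom, a join b = top.
Here: gcd(a,b)=1 and lcm(a,b)=910, i.e. a*b=910 with a,b coprime.
Pairs found: (1,910), (2,455), (5,182), (7,130), ... (12 more)
Total ordered pairs: 16


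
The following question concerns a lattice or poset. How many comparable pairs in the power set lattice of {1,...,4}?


A comparable pair {a,b} has a < b or b < a in the order.
Count unordered pairs where one element is strictly below the other.
Examples: {{},{1}}, {{},{2}}, {{},{3}}, {{},{4}}, ...
Total comparable pairs: 65


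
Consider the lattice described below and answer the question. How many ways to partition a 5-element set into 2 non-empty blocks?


S(n,k) = k*S(n-1,k) + S(n-1,k-1).
S(4,2) = 7, S(4,1) = 1
S(5,2) = 2*7 + 1 = 14 + 1
S(5,2) = 15


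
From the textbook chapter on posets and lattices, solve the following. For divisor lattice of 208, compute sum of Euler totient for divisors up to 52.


Divisors of 208 up to 52: [1, 2, 4, 8, 13, 16, 26, 52]
phi values: [1, 1, 2, 4, 12, 8, 12, 24]
Sum = 64


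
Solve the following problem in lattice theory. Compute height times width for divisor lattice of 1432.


Height = length of longest chain minus 1; width = size of largest antichain.
A maximum chain: 1 | 179 | 358 | 716 | 1432  (height 4).
A maximum antichain: {2, 179}  (width 2).
Product = 4 * 2 = 8
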